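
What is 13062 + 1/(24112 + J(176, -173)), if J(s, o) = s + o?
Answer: 314990131/24115 ≈ 13062.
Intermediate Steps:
J(s, o) = o + s
13062 + 1/(24112 + J(176, -173)) = 13062 + 1/(24112 + (-173 + 176)) = 13062 + 1/(24112 + 3) = 13062 + 1/24115 = 314990131/24115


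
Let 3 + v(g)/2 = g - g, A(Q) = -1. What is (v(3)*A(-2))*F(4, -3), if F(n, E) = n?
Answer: 24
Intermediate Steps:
v(g) = -6 (v(g) = -6 + 2*(g - g) = -6 + 2*0 = -6 + 0 = -6)
(v(3)*A(-2))*F(4, -3) = -6*(-1)*4 = 6*4 = 24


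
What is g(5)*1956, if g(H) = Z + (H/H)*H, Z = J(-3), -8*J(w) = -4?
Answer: 10758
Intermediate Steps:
J(w) = ½ (J(w) = -⅛*(-4) = ½)
Z = ½ ≈ 0.50000
g(H) = ½ + H (g(H) = ½ + (H/H)*H = ½ + 1*H = ½ + H)
g(5)*1956 = (½ + 5)*1956 = (11/2)*1956 = 10758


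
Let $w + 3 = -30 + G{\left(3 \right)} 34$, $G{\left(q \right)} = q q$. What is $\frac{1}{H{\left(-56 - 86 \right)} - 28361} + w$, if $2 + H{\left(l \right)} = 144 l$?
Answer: $\frac{13325402}{48811} \approx 273.0$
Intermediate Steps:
$H{\left(l \right)} = -2 + 144 l$
$G{\left(q \right)} = q^{2}$
$w = 273$ ($w = -3 - \left(30 - 3^{2} \cdot 34\right) = -3 + \left(-30 + 9 \cdot 34\right) = -3 + \left(-30 + 306\right) = -3 + 276 = 273$)
$\frac{1}{H{\left(-56 - 86 \right)} - 28361} + w = \frac{1}{\left(-2 + 144 \left(-56 - 86\right)\right) - 28361} + 273 = \frac{1}{\left(-2 + 144 \left(-142\right)\right) - 28361} + 273 = \frac{1}{\left(-2 - 20448\right) - 28361} + 273 = \frac{1}{-20450 - 28361} + 273 = \frac{1}{-48811} + 273 = - \frac{1}{48811} + 273 = \frac{13325402}{48811}$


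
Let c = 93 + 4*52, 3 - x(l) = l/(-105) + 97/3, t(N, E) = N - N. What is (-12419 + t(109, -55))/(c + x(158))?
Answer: -434665/9561 ≈ -45.462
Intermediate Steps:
t(N, E) = 0
x(l) = -88/3 + l/105 (x(l) = 3 - (l/(-105) + 97/3) = 3 - (l*(-1/105) + 97*(⅓)) = 3 - (-l/105 + 97/3) = 3 - (97/3 - l/105) = 3 + (-97/3 + l/105) = -88/3 + l/105)
c = 301 (c = 93 + 208 = 301)
(-12419 + t(109, -55))/(c + x(158)) = (-12419 + 0)/(301 + (-88/3 + (1/105)*158)) = -12419/(301 + (-88/3 + 158/105)) = -12419/(301 - 974/35) = -12419/9561/35 = -12419*35/9561 = -434665/9561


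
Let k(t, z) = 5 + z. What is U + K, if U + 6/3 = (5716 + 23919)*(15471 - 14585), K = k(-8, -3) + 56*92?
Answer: 26261762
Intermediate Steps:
K = 5154 (K = (5 - 3) + 56*92 = 2 + 5152 = 5154)
U = 26256608 (U = -2 + (5716 + 23919)*(15471 - 14585) = -2 + 29635*886 = -2 + 26256610 = 26256608)
U + K = 26256608 + 5154 = 26261762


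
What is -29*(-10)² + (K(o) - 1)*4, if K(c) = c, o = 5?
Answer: -2884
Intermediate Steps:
-29*(-10)² + (K(o) - 1)*4 = -29*(-10)² + (5 - 1)*4 = -29*100 + 4*4 = -2900 + 16 = -2884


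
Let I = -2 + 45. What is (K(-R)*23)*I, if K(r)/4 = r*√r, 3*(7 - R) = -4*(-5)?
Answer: -3956*I*√3/9 ≈ -761.33*I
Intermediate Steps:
R = ⅓ (R = 7 - (-4)*(-5)/3 = 7 - ⅓*20 = 7 - 20/3 = ⅓ ≈ 0.33333)
K(r) = 4*r^(3/2) (K(r) = 4*(r*√r) = 4*r^(3/2))
I = 43
(K(-R)*23)*I = ((4*(-1*⅓)^(3/2))*23)*43 = ((4*(-⅓)^(3/2))*23)*43 = ((4*(-I*√3/9))*23)*43 = (-4*I*√3/9*23)*43 = -92*I*√3/9*43 = -3956*I*√3/9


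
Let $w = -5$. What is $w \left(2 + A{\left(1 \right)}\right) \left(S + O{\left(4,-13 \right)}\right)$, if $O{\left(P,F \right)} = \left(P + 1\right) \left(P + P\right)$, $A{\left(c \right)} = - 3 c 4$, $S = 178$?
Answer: $10900$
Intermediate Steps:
$A{\left(c \right)} = - 12 c$
$O{\left(P,F \right)} = 2 P \left(1 + P\right)$ ($O{\left(P,F \right)} = \left(1 + P\right) 2 P = 2 P \left(1 + P\right)$)
$w \left(2 + A{\left(1 \right)}\right) \left(S + O{\left(4,-13 \right)}\right) = - 5 \left(2 - 12\right) \left(178 + 2 \cdot 4 \left(1 + 4\right)\right) = - 5 \left(2 - 12\right) \left(178 + 2 \cdot 4 \cdot 5\right) = \left(-5\right) \left(-10\right) \left(178 + 40\right) = 50 \cdot 218 = 10900$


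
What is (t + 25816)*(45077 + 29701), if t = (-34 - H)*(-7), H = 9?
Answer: 1952977026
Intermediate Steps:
t = 301 (t = (-34 - 1*9)*(-7) = (-34 - 9)*(-7) = -43*(-7) = 301)
(t + 25816)*(45077 + 29701) = (301 + 25816)*(45077 + 29701) = 26117*74778 = 1952977026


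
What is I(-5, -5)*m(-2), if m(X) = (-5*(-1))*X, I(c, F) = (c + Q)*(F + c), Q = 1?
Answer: -400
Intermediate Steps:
I(c, F) = (1 + c)*(F + c) (I(c, F) = (c + 1)*(F + c) = (1 + c)*(F + c))
m(X) = 5*X
I(-5, -5)*m(-2) = (-5 - 5 + (-5)**2 - 5*(-5))*(5*(-2)) = (-5 - 5 + 25 + 25)*(-10) = 40*(-10) = -400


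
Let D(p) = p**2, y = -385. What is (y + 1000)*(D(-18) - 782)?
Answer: -281670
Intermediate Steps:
(y + 1000)*(D(-18) - 782) = (-385 + 1000)*((-18)**2 - 782) = 615*(324 - 782) = 615*(-458) = -281670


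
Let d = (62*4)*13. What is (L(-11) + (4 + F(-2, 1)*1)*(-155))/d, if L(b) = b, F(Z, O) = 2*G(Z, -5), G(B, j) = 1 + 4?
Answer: -2181/3224 ≈ -0.67649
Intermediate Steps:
G(B, j) = 5
F(Z, O) = 10 (F(Z, O) = 2*5 = 10)
d = 3224 (d = 248*13 = 3224)
(L(-11) + (4 + F(-2, 1)*1)*(-155))/d = (-11 + (4 + 10*1)*(-155))/3224 = (-11 + (4 + 10)*(-155))*(1/3224) = (-11 + 14*(-155))*(1/3224) = (-11 - 2170)*(1/3224) = -2181*1/3224 = -2181/3224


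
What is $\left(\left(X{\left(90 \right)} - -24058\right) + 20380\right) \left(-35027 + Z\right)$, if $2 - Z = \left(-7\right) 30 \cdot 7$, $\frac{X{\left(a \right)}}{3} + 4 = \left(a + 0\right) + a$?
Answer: $-1508834130$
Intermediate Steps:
$X{\left(a \right)} = -12 + 6 a$ ($X{\left(a \right)} = -12 + 3 \left(\left(a + 0\right) + a\right) = -12 + 3 \left(a + a\right) = -12 + 3 \cdot 2 a = -12 + 6 a$)
$Z = 1472$ ($Z = 2 - \left(-7\right) 30 \cdot 7 = 2 - \left(-210\right) 7 = 2 - -1470 = 2 + 1470 = 1472$)
$\left(\left(X{\left(90 \right)} - -24058\right) + 20380\right) \left(-35027 + Z\right) = \left(\left(\left(-12 + 6 \cdot 90\right) - -24058\right) + 20380\right) \left(-35027 + 1472\right) = \left(\left(\left(-12 + 540\right) + 24058\right) + 20380\right) \left(-33555\right) = \left(\left(528 + 24058\right) + 20380\right) \left(-33555\right) = \left(24586 + 20380\right) \left(-33555\right) = 44966 \left(-33555\right) = -1508834130$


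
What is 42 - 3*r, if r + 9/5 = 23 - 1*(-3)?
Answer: -153/5 ≈ -30.600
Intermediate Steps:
r = 121/5 (r = -9/5 + (23 - 1*(-3)) = -9/5 + (23 + 3) = -9/5 + 26 = 121/5 ≈ 24.200)
42 - 3*r = 42 - 3*121/5 = 42 - 363/5 = -153/5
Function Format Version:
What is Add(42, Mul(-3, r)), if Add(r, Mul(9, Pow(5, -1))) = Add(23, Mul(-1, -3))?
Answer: Rational(-153, 5) ≈ -30.600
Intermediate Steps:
r = Rational(121, 5) (r = Add(Rational(-9, 5), Add(23, Mul(-1, -3))) = Add(Rational(-9, 5), Add(23, 3)) = Add(Rational(-9, 5), 26) = Rational(121, 5) ≈ 24.200)
Add(42, Mul(-3, r)) = Add(42, Mul(-3, Rational(121, 5))) = Add(42, Rational(-363, 5)) = Rational(-153, 5)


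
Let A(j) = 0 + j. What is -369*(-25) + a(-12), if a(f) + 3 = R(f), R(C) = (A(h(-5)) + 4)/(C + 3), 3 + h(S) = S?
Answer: 83002/9 ≈ 9222.4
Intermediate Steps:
h(S) = -3 + S
A(j) = j
R(C) = -4/(3 + C) (R(C) = ((-3 - 5) + 4)/(C + 3) = (-8 + 4)/(3 + C) = -4/(3 + C))
a(f) = -3 - 4/(3 + f)
-369*(-25) + a(-12) = -369*(-25) + (-13 - 3*(-12))/(3 - 12) = 9225 + (-13 + 36)/(-9) = 9225 - 1/9*23 = 9225 - 23/9 = 83002/9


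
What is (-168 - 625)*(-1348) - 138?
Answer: 1068826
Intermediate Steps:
(-168 - 625)*(-1348) - 138 = -793*(-1348) - 138 = 1068964 - 138 = 1068826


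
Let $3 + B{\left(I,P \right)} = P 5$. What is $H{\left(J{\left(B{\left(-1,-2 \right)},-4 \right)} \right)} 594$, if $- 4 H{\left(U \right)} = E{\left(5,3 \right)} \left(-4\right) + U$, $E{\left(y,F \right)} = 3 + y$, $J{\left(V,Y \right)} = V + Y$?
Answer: $\frac{14553}{2} \approx 7276.5$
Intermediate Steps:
$B{\left(I,P \right)} = -3 + 5 P$ ($B{\left(I,P \right)} = -3 + P 5 = -3 + 5 P$)
$H{\left(U \right)} = 8 - \frac{U}{4}$ ($H{\left(U \right)} = - \frac{\left(3 + 5\right) \left(-4\right) + U}{4} = - \frac{8 \left(-4\right) + U}{4} = - \frac{-32 + U}{4} = 8 - \frac{U}{4}$)
$H{\left(J{\left(B{\left(-1,-2 \right)},-4 \right)} \right)} 594 = \left(8 - \frac{\left(-3 + 5 \left(-2\right)\right) - 4}{4}\right) 594 = \left(8 - \frac{\left(-3 - 10\right) - 4}{4}\right) 594 = \left(8 - \frac{-13 - 4}{4}\right) 594 = \left(8 - - \frac{17}{4}\right) 594 = \left(8 + \frac{17}{4}\right) 594 = \frac{49}{4} \cdot 594 = \frac{14553}{2}$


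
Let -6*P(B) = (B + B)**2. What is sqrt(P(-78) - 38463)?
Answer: I*sqrt(42519) ≈ 206.2*I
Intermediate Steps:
P(B) = -2*B**2/3 (P(B) = -(B + B)**2/6 = -4*B**2/6 = -2*B**2/3)
sqrt(P(-78) - 38463) = sqrt(-2/3*(-78)**2 - 38463) = sqrt(-2/3*6084 - 38463) = sqrt(-4056 - 38463) = sqrt(-42519) = I*sqrt(42519)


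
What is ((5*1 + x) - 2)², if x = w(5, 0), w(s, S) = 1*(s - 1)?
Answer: 49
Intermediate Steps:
w(s, S) = -1 + s (w(s, S) = 1*(-1 + s) = -1 + s)
x = 4 (x = -1 + 5 = 4)
((5*1 + x) - 2)² = ((5*1 + 4) - 2)² = ((5 + 4) - 2)² = (9 - 2)² = 7² = 49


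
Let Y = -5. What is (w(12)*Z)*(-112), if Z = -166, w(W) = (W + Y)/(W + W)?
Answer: 16268/3 ≈ 5422.7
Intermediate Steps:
w(W) = (-5 + W)/(2*W) (w(W) = (W - 5)/(W + W) = (-5 + W)/((2*W)) = (-5 + W)*(1/(2*W)) = (-5 + W)/(2*W))
(w(12)*Z)*(-112) = (((½)*(-5 + 12)/12)*(-166))*(-112) = (((½)*(1/12)*7)*(-166))*(-112) = ((7/24)*(-166))*(-112) = -581/12*(-112) = 16268/3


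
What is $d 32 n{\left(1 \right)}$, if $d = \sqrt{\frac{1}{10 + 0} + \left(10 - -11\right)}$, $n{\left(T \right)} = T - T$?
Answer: $0$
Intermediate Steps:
$n{\left(T \right)} = 0$
$d = \frac{\sqrt{2110}}{10}$ ($d = \sqrt{\frac{1}{10} + \left(10 + 11\right)} = \sqrt{\frac{1}{10} + 21} = \sqrt{\frac{211}{10}} = \frac{\sqrt{2110}}{10} \approx 4.5935$)
$d 32 n{\left(1 \right)} = \frac{\sqrt{2110}}{10} \cdot 32 \cdot 0 = \frac{16 \sqrt{2110}}{5} \cdot 0 = 0$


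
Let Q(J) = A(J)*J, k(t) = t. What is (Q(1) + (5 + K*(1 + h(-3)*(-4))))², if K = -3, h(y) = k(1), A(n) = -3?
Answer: 121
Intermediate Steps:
h(y) = 1
Q(J) = -3*J
(Q(1) + (5 + K*(1 + h(-3)*(-4))))² = (-3*1 + (5 - 3*(1 + 1*(-4))))² = (-3 + (5 - 3*(1 - 4)))² = (-3 + (5 - 3*(-3)))² = (-3 + (5 + 9))² = (-3 + 14)² = 11² = 121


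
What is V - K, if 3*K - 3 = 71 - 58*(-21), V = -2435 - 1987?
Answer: -14558/3 ≈ -4852.7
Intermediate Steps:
V = -4422
K = 1292/3 (K = 1 + (71 - 58*(-21))/3 = 1 + (71 + 1218)/3 = 1 + (⅓)*1289 = 1 + 1289/3 = 1292/3 ≈ 430.67)
V - K = -4422 - 1*1292/3 = -4422 - 1292/3 = -14558/3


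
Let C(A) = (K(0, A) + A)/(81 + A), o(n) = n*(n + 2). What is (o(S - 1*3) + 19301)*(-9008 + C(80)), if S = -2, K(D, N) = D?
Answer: -28012217728/161 ≈ -1.7399e+8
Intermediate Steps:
o(n) = n*(2 + n)
C(A) = A/(81 + A) (C(A) = (0 + A)/(81 + A) = A/(81 + A))
(o(S - 1*3) + 19301)*(-9008 + C(80)) = ((-2 - 1*3)*(2 + (-2 - 1*3)) + 19301)*(-9008 + 80/(81 + 80)) = ((-2 - 3)*(2 + (-2 - 3)) + 19301)*(-9008 + 80/161) = (-5*(2 - 5) + 19301)*(-9008 + 80*(1/161)) = (-5*(-3) + 19301)*(-9008 + 80/161) = (15 + 19301)*(-1450208/161) = 19316*(-1450208/161) = -28012217728/161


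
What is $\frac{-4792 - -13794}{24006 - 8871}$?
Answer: $\frac{9002}{15135} \approx 0.59478$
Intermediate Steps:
$\frac{-4792 - -13794}{24006 - 8871} = \frac{-4792 + 13794}{15135} = 9002 \cdot \frac{1}{15135} = \frac{9002}{15135}$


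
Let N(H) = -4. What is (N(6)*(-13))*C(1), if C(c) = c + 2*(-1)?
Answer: -52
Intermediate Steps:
C(c) = -2 + c (C(c) = c - 2 = -2 + c)
(N(6)*(-13))*C(1) = (-4*(-13))*(-2 + 1) = 52*(-1) = -52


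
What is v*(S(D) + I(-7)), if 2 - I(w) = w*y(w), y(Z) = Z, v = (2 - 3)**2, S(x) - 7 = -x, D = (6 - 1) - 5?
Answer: -40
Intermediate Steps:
D = 0 (D = 5 - 5 = 0)
S(x) = 7 - x
v = 1 (v = (-1)**2 = 1)
I(w) = 2 - w**2 (I(w) = 2 - w*w = 2 - w**2)
v*(S(D) + I(-7)) = 1*((7 - 1*0) + (2 - 1*(-7)**2)) = 1*((7 + 0) + (2 - 1*49)) = 1*(7 + (2 - 49)) = 1*(7 - 47) = 1*(-40) = -40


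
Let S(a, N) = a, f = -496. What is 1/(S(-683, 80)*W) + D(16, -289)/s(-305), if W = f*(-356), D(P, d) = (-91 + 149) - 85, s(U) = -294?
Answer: 542706287/5909468992 ≈ 0.091837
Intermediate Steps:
D(P, d) = -27 (D(P, d) = 58 - 85 = -27)
W = 176576 (W = -496*(-356) = 176576)
1/(S(-683, 80)*W) + D(16, -289)/s(-305) = 1/(-683*176576) - 27/(-294) = -1/683*1/176576 - 27*(-1/294) = -1/120601408 + 9/98 = 542706287/5909468992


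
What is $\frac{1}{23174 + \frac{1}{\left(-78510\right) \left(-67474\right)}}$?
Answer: $\frac{5297383740}{122761570790761} \approx 4.3152 \cdot 10^{-5}$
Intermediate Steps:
$\frac{1}{23174 + \frac{1}{\left(-78510\right) \left(-67474\right)}} = \frac{1}{23174 - - \frac{1}{5297383740}} = \frac{1}{23174 + \frac{1}{5297383740}} = \frac{1}{\frac{122761570790761}{5297383740}} = \frac{5297383740}{122761570790761}$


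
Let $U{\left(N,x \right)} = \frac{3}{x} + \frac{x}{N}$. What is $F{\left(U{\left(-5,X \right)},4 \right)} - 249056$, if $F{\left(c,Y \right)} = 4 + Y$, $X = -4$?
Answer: $-249048$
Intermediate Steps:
$F{\left(U{\left(-5,X \right)},4 \right)} - 249056 = \left(4 + 4\right) - 249056 = 8 - 249056 = -249048$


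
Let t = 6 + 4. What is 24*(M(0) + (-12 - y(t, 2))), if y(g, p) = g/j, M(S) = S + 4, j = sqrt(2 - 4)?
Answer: -192 + 120*I*sqrt(2) ≈ -192.0 + 169.71*I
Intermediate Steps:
j = I*sqrt(2) (j = sqrt(-2) = I*sqrt(2) ≈ 1.4142*I)
t = 10
M(S) = 4 + S
y(g, p) = -I*g*sqrt(2)/2 (y(g, p) = g/((I*sqrt(2))) = g*(-I*sqrt(2)/2) = -I*g*sqrt(2)/2)
24*(M(0) + (-12 - y(t, 2))) = 24*((4 + 0) + (-12 - (-1)*I*10*sqrt(2)/2)) = 24*(4 + (-12 - (-5)*I*sqrt(2))) = 24*(4 + (-12 + 5*I*sqrt(2))) = 24*(-8 + 5*I*sqrt(2)) = -192 + 120*I*sqrt(2)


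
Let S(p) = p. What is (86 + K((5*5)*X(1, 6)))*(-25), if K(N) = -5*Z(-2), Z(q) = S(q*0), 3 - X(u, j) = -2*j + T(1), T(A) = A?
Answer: -2150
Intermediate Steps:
X(u, j) = 2 + 2*j (X(u, j) = 3 - (-2*j + 1) = 3 - (1 - 2*j) = 3 + (-1 + 2*j) = 2 + 2*j)
Z(q) = 0 (Z(q) = q*0 = 0)
K(N) = 0 (K(N) = -5*0 = 0)
(86 + K((5*5)*X(1, 6)))*(-25) = (86 + 0)*(-25) = 86*(-25) = -2150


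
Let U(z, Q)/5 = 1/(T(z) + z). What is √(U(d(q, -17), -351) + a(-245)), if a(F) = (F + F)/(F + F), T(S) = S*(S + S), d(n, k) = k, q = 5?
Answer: √317526/561 ≈ 1.0044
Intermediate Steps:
T(S) = 2*S² (T(S) = S*(2*S) = 2*S²)
U(z, Q) = 5/(z + 2*z²) (U(z, Q) = 5/(2*z² + z) = 5/(z + 2*z²))
a(F) = 1 (a(F) = (2*F)/((2*F)) = (2*F)*(1/(2*F)) = 1)
√(U(d(q, -17), -351) + a(-245)) = √(5/(-17*(1 + 2*(-17))) + 1) = √(5*(-1/17)/(1 - 34) + 1) = √(5*(-1/17)/(-33) + 1) = √(5*(-1/17)*(-1/33) + 1) = √(5/561 + 1) = √(566/561) = √317526/561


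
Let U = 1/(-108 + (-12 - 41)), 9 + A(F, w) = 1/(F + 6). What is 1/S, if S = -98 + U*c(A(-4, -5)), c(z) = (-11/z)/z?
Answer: -46529/4559798 ≈ -0.010204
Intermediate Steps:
A(F, w) = -9 + 1/(6 + F) (A(F, w) = -9 + 1/(F + 6) = -9 + 1/(6 + F))
U = -1/161 (U = 1/(-108 - 53) = 1/(-161) = -1/161 ≈ -0.0062112)
c(z) = -11/z²
S = -4559798/46529 (S = -98 - (-11)/(161*((-53 - 9*(-4))/(6 - 4))²) = -98 - (-11)/(161*((-53 + 36)/2)²) = -98 - (-11)/(161*((½)*(-17))²) = -98 - (-11)/(161*(-17/2)²) = -98 - (-11)*4/(161*289) = -98 - 1/161*(-44/289) = -98 + 44/46529 = -4559798/46529 ≈ -97.999)
1/S = 1/(-4559798/46529) = -46529/4559798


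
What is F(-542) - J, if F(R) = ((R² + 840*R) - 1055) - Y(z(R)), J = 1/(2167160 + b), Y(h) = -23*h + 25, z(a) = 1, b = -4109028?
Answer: -315695306363/1941868 ≈ -1.6257e+5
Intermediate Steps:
Y(h) = 25 - 23*h
J = -1/1941868 (J = 1/(2167160 - 4109028) = 1/(-1941868) = -1/1941868 ≈ -5.1497e-7)
F(R) = -1057 + R² + 840*R (F(R) = ((R² + 840*R) - 1055) - (25 - 23*1) = (-1055 + R² + 840*R) - (25 - 23) = (-1055 + R² + 840*R) - 1*2 = (-1055 + R² + 840*R) - 2 = -1057 + R² + 840*R)
F(-542) - J = (-1057 + (-542)² + 840*(-542)) - 1*(-1/1941868) = (-1057 + 293764 - 455280) + 1/1941868 = -162573 + 1/1941868 = -315695306363/1941868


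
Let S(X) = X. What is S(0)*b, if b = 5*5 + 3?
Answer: 0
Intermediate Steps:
b = 28 (b = 25 + 3 = 28)
S(0)*b = 0*28 = 0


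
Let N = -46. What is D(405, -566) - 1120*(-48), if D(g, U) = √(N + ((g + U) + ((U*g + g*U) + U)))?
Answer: 53760 + I*√459233 ≈ 53760.0 + 677.67*I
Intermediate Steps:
D(g, U) = √(-46 + g + 2*U + 2*U*g) (D(g, U) = √(-46 + ((g + U) + ((U*g + g*U) + U))) = √(-46 + ((U + g) + ((U*g + U*g) + U))) = √(-46 + ((U + g) + (2*U*g + U))) = √(-46 + ((U + g) + (U + 2*U*g))) = √(-46 + (g + 2*U + 2*U*g)) = √(-46 + g + 2*U + 2*U*g))
D(405, -566) - 1120*(-48) = √(-46 + 405 + 2*(-566) + 2*(-566)*405) - 1120*(-48) = √(-46 + 405 - 1132 - 458460) + 53760 = √(-459233) + 53760 = I*√459233 + 53760 = 53760 + I*√459233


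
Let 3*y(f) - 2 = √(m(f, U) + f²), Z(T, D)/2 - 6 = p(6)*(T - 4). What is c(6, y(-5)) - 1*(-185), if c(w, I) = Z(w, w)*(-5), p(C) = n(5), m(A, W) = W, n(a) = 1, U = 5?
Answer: 105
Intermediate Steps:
p(C) = 1
Z(T, D) = 4 + 2*T (Z(T, D) = 12 + 2*(1*(T - 4)) = 12 + 2*(1*(-4 + T)) = 12 + 2*(-4 + T) = 12 + (-8 + 2*T) = 4 + 2*T)
y(f) = ⅔ + √(5 + f²)/3
c(w, I) = -20 - 10*w (c(w, I) = (4 + 2*w)*(-5) = -20 - 10*w)
c(6, y(-5)) - 1*(-185) = (-20 - 10*6) - 1*(-185) = (-20 - 60) + 185 = -80 + 185 = 105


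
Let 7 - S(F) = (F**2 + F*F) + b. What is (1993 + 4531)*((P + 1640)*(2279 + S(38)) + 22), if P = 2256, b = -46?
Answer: -14131988696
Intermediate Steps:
S(F) = 53 - 2*F**2 (S(F) = 7 - ((F**2 + F*F) - 46) = 7 - ((F**2 + F**2) - 46) = 7 - (2*F**2 - 46) = 7 - (-46 + 2*F**2) = 7 + (46 - 2*F**2) = 53 - 2*F**2)
(1993 + 4531)*((P + 1640)*(2279 + S(38)) + 22) = (1993 + 4531)*((2256 + 1640)*(2279 + (53 - 2*38**2)) + 22) = 6524*(3896*(2279 + (53 - 2*1444)) + 22) = 6524*(3896*(2279 + (53 - 2888)) + 22) = 6524*(3896*(2279 - 2835) + 22) = 6524*(3896*(-556) + 22) = 6524*(-2166176 + 22) = 6524*(-2166154) = -14131988696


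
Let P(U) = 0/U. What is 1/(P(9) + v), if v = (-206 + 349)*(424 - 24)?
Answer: 1/57200 ≈ 1.7483e-5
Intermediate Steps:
P(U) = 0
v = 57200 (v = 143*400 = 57200)
1/(P(9) + v) = 1/(0 + 57200) = 1/57200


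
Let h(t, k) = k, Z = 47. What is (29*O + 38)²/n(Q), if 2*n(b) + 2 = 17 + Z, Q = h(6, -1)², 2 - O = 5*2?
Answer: 37636/31 ≈ 1214.1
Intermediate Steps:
O = -8 (O = 2 - 5*2 = 2 - 1*10 = 2 - 10 = -8)
Q = 1 (Q = (-1)² = 1)
n(b) = 31 (n(b) = -1 + (17 + 47)/2 = -1 + (½)*64 = -1 + 32 = 31)
(29*O + 38)²/n(Q) = (29*(-8) + 38)²/31 = (-232 + 38)²*(1/31) = (-194)²*(1/31) = 37636*(1/31) = 37636/31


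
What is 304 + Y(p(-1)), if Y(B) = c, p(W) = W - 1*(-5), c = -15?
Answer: 289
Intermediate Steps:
p(W) = 5 + W (p(W) = W + 5 = 5 + W)
Y(B) = -15
304 + Y(p(-1)) = 304 - 15 = 289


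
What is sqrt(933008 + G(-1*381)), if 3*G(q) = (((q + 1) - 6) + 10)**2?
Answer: 20*sqrt(22053)/3 ≈ 990.02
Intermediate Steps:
G(q) = (5 + q)**2/3 (G(q) = (((q + 1) - 6) + 10)**2/3 = (((1 + q) - 6) + 10)**2/3 = ((-5 + q) + 10)**2/3 = (5 + q)**2/3)
sqrt(933008 + G(-1*381)) = sqrt(933008 + (5 - 1*381)**2/3) = sqrt(933008 + (5 - 381)**2/3) = sqrt(933008 + (1/3)*(-376)**2) = sqrt(933008 + (1/3)*141376) = sqrt(933008 + 141376/3) = sqrt(2940400/3) = 20*sqrt(22053)/3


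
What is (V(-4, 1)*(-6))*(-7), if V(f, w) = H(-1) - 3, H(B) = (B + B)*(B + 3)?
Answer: -294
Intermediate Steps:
H(B) = 2*B*(3 + B) (H(B) = (2*B)*(3 + B) = 2*B*(3 + B))
V(f, w) = -7 (V(f, w) = 2*(-1)*(3 - 1) - 3 = 2*(-1)*2 - 3 = -4 - 3 = -7)
(V(-4, 1)*(-6))*(-7) = -7*(-6)*(-7) = 42*(-7) = -294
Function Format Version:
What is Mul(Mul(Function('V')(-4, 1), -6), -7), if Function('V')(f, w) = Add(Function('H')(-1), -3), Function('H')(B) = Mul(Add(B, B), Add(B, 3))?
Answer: -294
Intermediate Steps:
Function('H')(B) = Mul(2, B, Add(3, B)) (Function('H')(B) = Mul(Mul(2, B), Add(3, B)) = Mul(2, B, Add(3, B)))
Function('V')(f, w) = -7 (Function('V')(f, w) = Add(Mul(2, -1, Add(3, -1)), -3) = Add(Mul(2, -1, 2), -3) = Add(-4, -3) = -7)
Mul(Mul(Function('V')(-4, 1), -6), -7) = Mul(Mul(-7, -6), -7) = Mul(42, -7) = -294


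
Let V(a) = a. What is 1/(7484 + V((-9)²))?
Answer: 1/7565 ≈ 0.00013219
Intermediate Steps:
1/(7484 + V((-9)²)) = 1/(7484 + (-9)²) = 1/(7484 + 81) = 1/7565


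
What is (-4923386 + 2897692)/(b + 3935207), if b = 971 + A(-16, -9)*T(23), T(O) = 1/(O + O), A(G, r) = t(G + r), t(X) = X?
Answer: -93181924/181064163 ≈ -0.51464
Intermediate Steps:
A(G, r) = G + r
T(O) = 1/(2*O)
b = 44641/46 (b = 971 + (-16 - 9)*((½)/23) = 971 - 25/(2*23) = 971 - 25*1/46 = 971 - 25/46 = 44641/46 ≈ 970.46)
(-4923386 + 2897692)/(b + 3935207) = (-4923386 + 2897692)/(44641/46 + 3935207) = -2025694/181064163/46 = -2025694*46/181064163 = -93181924/181064163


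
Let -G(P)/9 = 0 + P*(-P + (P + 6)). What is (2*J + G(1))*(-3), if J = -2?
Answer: 174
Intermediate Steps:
G(P) = -54*P (G(P) = -9*(0 + P*(-P + (P + 6))) = -9*(0 + P*(-P + (6 + P))) = -9*(0 + P*6) = -9*(0 + 6*P) = -54*P)
(2*J + G(1))*(-3) = (2*(-2) - 54*1)*(-3) = (-4 - 54)*(-3) = -58*(-3) = 174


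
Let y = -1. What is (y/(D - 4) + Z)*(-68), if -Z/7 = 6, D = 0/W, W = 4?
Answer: 2839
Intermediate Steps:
D = 0 (D = 0/4 = 0*(¼) = 0)
Z = -42 (Z = -7*6 = -42)
(y/(D - 4) + Z)*(-68) = (-1/(0 - 4) - 42)*(-68) = (-1/(-4) - 42)*(-68) = (-1*(-¼) - 42)*(-68) = (¼ - 42)*(-68) = -167/4*(-68) = 2839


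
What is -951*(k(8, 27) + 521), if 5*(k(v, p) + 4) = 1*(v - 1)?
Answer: -2464992/5 ≈ -4.9300e+5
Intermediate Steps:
k(v, p) = -21/5 + v/5 (k(v, p) = -4 + (1*(v - 1))/5 = -4 + (1*(-1 + v))/5 = -4 + (-1 + v)/5 = -4 + (-⅕ + v/5) = -21/5 + v/5)
-951*(k(8, 27) + 521) = -951*((-21/5 + (⅕)*8) + 521) = -951*((-21/5 + 8/5) + 521) = -951*(-13/5 + 521) = -951*2592/5 = -2464992/5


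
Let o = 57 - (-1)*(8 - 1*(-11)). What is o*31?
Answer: 2356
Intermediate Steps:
o = 76 (o = 57 - (-1)*(8 + 11) = 57 - (-1)*19 = 57 - 1*(-19) = 57 + 19 = 76)
o*31 = 76*31 = 2356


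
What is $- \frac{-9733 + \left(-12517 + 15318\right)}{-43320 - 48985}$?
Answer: $- \frac{6932}{92305} \approx -0.075099$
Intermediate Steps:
$- \frac{-9733 + \left(-12517 + 15318\right)}{-43320 - 48985} = - \frac{-9733 + 2801}{-92305} = - \frac{\left(-6932\right) \left(-1\right)}{92305} = \left(-1\right) \frac{6932}{92305} = - \frac{6932}{92305}$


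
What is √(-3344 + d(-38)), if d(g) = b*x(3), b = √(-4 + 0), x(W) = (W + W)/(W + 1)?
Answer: √(-3344 + 3*I) ≈ 0.0259 + 57.827*I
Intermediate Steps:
x(W) = 2*W/(1 + W) (x(W) = (2*W)/(1 + W) = 2*W/(1 + W))
b = 2*I (b = √(-4) = 2*I ≈ 2.0*I)
d(g) = 3*I (d(g) = (2*I)*(2*3/(1 + 3)) = (2*I)*(2*3/4) = (2*I)*(2*3*(¼)) = (2*I)*(3/2) = 3*I)
√(-3344 + d(-38)) = √(-3344 + 3*I)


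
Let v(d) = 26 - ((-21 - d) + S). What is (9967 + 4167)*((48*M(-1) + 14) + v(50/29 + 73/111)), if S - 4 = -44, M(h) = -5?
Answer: -167993668/87 ≈ -1.9310e+6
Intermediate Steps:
S = -40 (S = 4 - 44 = -40)
v(d) = 87 + d (v(d) = 26 - ((-21 - d) - 40) = 26 - (-61 - d) = 26 + (61 + d) = 87 + d)
(9967 + 4167)*((48*M(-1) + 14) + v(50/29 + 73/111)) = (9967 + 4167)*((48*(-5) + 14) + (87 + (50/29 + 73/111))) = 14134*((-240 + 14) + (87 + (50*(1/29) + 73*(1/111)))) = 14134*(-226 + (87 + (50/29 + 73/111))) = 14134*(-226 + (87 + 7667/3219)) = 14134*(-226 + 287720/3219) = 14134*(-439774/3219) = -167993668/87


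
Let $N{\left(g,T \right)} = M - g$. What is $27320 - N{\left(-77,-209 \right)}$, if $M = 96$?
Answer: $27147$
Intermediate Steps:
$N{\left(g,T \right)} = 96 - g$
$27320 - N{\left(-77,-209 \right)} = 27320 - \left(96 - -77\right) = 27320 - \left(96 + 77\right) = 27320 - 173 = 27147$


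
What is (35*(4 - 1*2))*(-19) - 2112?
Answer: -3442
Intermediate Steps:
(35*(4 - 1*2))*(-19) - 2112 = (35*(4 - 2))*(-19) - 2112 = (35*2)*(-19) - 2112 = 70*(-19) - 2112 = -1330 - 2112 = -3442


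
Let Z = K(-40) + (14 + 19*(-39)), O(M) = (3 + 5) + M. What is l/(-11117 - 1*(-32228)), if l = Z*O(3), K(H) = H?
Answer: -8437/21111 ≈ -0.39965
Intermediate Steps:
O(M) = 8 + M
Z = -767 (Z = -40 + (14 + 19*(-39)) = -40 + (14 - 741) = -40 - 727 = -767)
l = -8437 (l = -767*(8 + 3) = -767*11 = -8437)
l/(-11117 - 1*(-32228)) = -8437/(-11117 - 1*(-32228)) = -8437/(-11117 + 32228) = -8437/21111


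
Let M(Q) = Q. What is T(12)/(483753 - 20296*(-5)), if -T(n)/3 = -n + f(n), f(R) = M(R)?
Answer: 0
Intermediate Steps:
f(R) = R
T(n) = 0 (T(n) = -3*(-n + n) = -3*0 = 0)
T(12)/(483753 - 20296*(-5)) = 0/(483753 - 20296*(-5)) = 0/(483753 + 101480) = 0/585233 = 0*(1/585233) = 0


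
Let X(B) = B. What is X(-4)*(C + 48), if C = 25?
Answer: -292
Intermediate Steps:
X(-4)*(C + 48) = -4*(25 + 48) = -4*73 = -292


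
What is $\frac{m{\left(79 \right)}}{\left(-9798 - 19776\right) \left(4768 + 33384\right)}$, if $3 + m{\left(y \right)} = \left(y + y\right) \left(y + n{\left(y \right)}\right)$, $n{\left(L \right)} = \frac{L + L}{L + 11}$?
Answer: $- \frac{2287}{202286160} \approx -1.1306 \cdot 10^{-5}$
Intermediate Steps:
$n{\left(L \right)} = \frac{2 L}{11 + L}$
$m{\left(y \right)} = -3 + 2 y \left(y + \frac{2 y}{11 + y}\right)$ ($m{\left(y \right)} = -3 + \left(y + y\right) \left(y + \frac{2 y}{11 + y}\right) = -3 + 2 y \left(y + \frac{2 y}{11 + y}\right)$)
$\frac{m{\left(79 \right)}}{\left(-9798 - 19776\right) \left(4768 + 33384\right)} = \frac{\frac{1}{11 + 79} \left(4 \cdot 79^{2} + \left(-3 + 2 \cdot 79^{2}\right) \left(11 + 79\right)\right)}{\left(-9798 - 19776\right) \left(4768 + 33384\right)} = \frac{\frac{1}{90} \left(4 \cdot 6241 + \left(-3 + 2 \cdot 6241\right) 90\right)}{\left(-29574\right) 38152} = \frac{\frac{1}{90} \left(24964 + \left(-3 + 12482\right) 90\right)}{-1128307248} = \frac{24964 + 12479 \cdot 90}{90} \left(- \frac{1}{1128307248}\right) = \frac{24964 + 1123110}{90} \left(- \frac{1}{1128307248}\right) = \frac{1}{90} \cdot 1148074 \left(- \frac{1}{1128307248}\right) = \frac{574037}{45} \left(- \frac{1}{1128307248}\right) = - \frac{2287}{202286160}$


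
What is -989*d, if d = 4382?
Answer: -4333798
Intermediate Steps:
-989*d = -989*4382 = -4333798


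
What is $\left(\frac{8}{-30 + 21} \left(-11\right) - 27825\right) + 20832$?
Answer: $- \frac{62849}{9} \approx -6983.2$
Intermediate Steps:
$\left(\frac{8}{-30 + 21} \left(-11\right) - 27825\right) + 20832 = \left(\frac{8}{-9} \left(-11\right) - 27825\right) + 20832 = \left(8 \left(- \frac{1}{9}\right) \left(-11\right) - 27825\right) + 20832 = \left(\left(- \frac{8}{9}\right) \left(-11\right) - 27825\right) + 20832 = \left(\frac{88}{9} - 27825\right) + 20832 = - \frac{250337}{9} + 20832 = - \frac{62849}{9}$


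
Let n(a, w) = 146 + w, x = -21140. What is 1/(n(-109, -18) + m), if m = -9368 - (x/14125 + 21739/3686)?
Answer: -10412950/96261486267 ≈ -0.00010817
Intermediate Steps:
m = -97594343867/10412950 (m = -9368 - (-21140/14125 + 21739/3686) = -9368 - (-21140*1/14125 + 21739*(1/3686)) = -9368 - (-4228/2825 + 21739/3686) = -9368 - 1*45828267/10412950 = -9368 - 45828267/10412950 = -97594343867/10412950 ≈ -9372.4)
1/(n(-109, -18) + m) = 1/((146 - 18) - 97594343867/10412950) = 1/(128 - 97594343867/10412950) = 1/(-96261486267/10412950) = -10412950/96261486267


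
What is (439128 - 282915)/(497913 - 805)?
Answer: 156213/497108 ≈ 0.31424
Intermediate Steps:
(439128 - 282915)/(497913 - 805) = 156213/497108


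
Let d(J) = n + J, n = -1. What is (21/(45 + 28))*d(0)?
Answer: -21/73 ≈ -0.28767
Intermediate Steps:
d(J) = -1 + J
(21/(45 + 28))*d(0) = (21/(45 + 28))*(-1 + 0) = (21/73)*(-1) = -21/73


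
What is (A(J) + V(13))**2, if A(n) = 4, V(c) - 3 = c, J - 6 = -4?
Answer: 400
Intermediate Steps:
J = 2 (J = 6 - 4 = 2)
V(c) = 3 + c
(A(J) + V(13))**2 = (4 + (3 + 13))**2 = (4 + 16)**2 = 20**2 = 400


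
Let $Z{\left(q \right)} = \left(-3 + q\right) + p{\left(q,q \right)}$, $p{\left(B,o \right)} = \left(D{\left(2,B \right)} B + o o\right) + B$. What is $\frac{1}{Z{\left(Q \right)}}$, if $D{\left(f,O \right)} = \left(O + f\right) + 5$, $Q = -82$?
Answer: $\frac{1}{12707} \approx 7.8697 \cdot 10^{-5}$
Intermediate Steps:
$D{\left(f,O \right)} = 5 + O + f$
$p{\left(B,o \right)} = B + o^{2} + B \left(7 + B\right)$ ($p{\left(B,o \right)} = \left(\left(5 + B + 2\right) B + o o\right) + B = \left(\left(7 + B\right) B + o^{2}\right) + B = \left(B \left(7 + B\right) + o^{2}\right) + B = \left(o^{2} + B \left(7 + B\right)\right) + B = B + o^{2} + B \left(7 + B\right)$)
$Z{\left(q \right)} = -3 + q^{2} + 2 q + q \left(7 + q\right)$ ($Z{\left(q \right)} = \left(-3 + q\right) + \left(q + q^{2} + q \left(7 + q\right)\right) = -3 + q^{2} + 2 q + q \left(7 + q\right)$)
$\frac{1}{Z{\left(Q \right)}} = \frac{1}{-3 + 2 \left(-82\right)^{2} + 9 \left(-82\right)} = \frac{1}{-3 + 2 \cdot 6724 - 738} = \frac{1}{-3 + 13448 - 738} = \frac{1}{12707}$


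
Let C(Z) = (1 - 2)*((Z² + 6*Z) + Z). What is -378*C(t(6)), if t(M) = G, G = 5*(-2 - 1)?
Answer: 45360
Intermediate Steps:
G = -15 (G = 5*(-3) = -15)
t(M) = -15
C(Z) = -Z² - 7*Z (C(Z) = -(Z² + 7*Z) = -Z² - 7*Z)
-378*C(t(6)) = -(-378)*(-15)*(7 - 15) = -(-378)*(-15)*(-8) = -378*(-120) = 45360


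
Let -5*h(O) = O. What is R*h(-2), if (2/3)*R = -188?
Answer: -564/5 ≈ -112.80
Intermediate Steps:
R = -282 (R = (3/2)*(-188) = -282)
h(O) = -O/5
R*h(-2) = -(-282)*(-2)/5 = -282*2/5 = -564/5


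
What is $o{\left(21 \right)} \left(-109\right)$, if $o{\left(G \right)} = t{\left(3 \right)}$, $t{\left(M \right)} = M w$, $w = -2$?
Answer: $654$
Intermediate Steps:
$t{\left(M \right)} = - 2 M$ ($t{\left(M \right)} = M \left(-2\right) = - 2 M$)
$o{\left(G \right)} = -6$ ($o{\left(G \right)} = \left(-2\right) 3 = -6$)
$o{\left(21 \right)} \left(-109\right) = \left(-6\right) \left(-109\right) = 654$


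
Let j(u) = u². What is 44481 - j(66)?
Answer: 40125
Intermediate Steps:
44481 - j(66) = 44481 - 1*66² = 44481 - 1*4356 = 44481 - 4356 = 40125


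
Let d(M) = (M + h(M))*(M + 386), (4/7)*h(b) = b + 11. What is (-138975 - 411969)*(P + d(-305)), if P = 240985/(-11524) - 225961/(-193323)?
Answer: 6791662773798898200/185654521 ≈ 3.6582e+10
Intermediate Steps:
h(b) = 77/4 + 7*b/4 (h(b) = 7*(b + 11)/4 = 7*(11 + b)/4 = 77/4 + 7*b/4)
d(M) = (386 + M)*(77/4 + 11*M/4) (d(M) = (M + (77/4 + 7*M/4))*(M + 386) = (77/4 + 11*M/4)*(386 + M) = (386 + M)*(77/4 + 11*M/4))
P = -43983968591/2227854252 (P = 240985*(-1/11524) - 225961*(-1/193323) = -240985/11524 + 225961/193323 = -43983968591/2227854252 ≈ -19.743)
(-138975 - 411969)*(P + d(-305)) = (-138975 - 411969)*(-43983968591/2227854252 + (14861/2 + (11/4)*(-305)**2 + (4323/4)*(-305))) = -550944*(-43983968591/2227854252 + (14861/2 + (11/4)*93025 - 1318515/4)) = -550944*(-43983968591/2227854252 + (14861/2 + 1023275/4 - 1318515/4)) = -550944*(-43983968591/2227854252 - 132759/2) = -550944*(-147927835289225/2227854252) = 6791662773798898200/185654521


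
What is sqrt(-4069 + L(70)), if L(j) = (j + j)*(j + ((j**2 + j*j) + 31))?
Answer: sqrt(1382071) ≈ 1175.6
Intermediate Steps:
L(j) = 2*j*(31 + j + 2*j**2) (L(j) = (2*j)*(j + ((j**2 + j**2) + 31)) = (2*j)*(j + (2*j**2 + 31)) = (2*j)*(j + (31 + 2*j**2)) = (2*j)*(31 + j + 2*j**2) = 2*j*(31 + j + 2*j**2))
sqrt(-4069 + L(70)) = sqrt(-4069 + 2*70*(31 + 70 + 2*70**2)) = sqrt(-4069 + 2*70*(31 + 70 + 2*4900)) = sqrt(-4069 + 2*70*(31 + 70 + 9800)) = sqrt(-4069 + 2*70*9901) = sqrt(-4069 + 1386140) = sqrt(1382071)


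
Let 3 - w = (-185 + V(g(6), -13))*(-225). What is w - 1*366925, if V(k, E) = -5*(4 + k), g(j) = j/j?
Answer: -414172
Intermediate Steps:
g(j) = 1
V(k, E) = -20 - 5*k
w = -47247 (w = 3 - (-185 + (-20 - 5*1))*(-225) = 3 - (-185 + (-20 - 5))*(-225) = 3 - (-185 - 25)*(-225) = 3 - (-210)*(-225) = 3 - 1*47250 = 3 - 47250 = -47247)
w - 1*366925 = -47247 - 1*366925 = -47247 - 366925 = -414172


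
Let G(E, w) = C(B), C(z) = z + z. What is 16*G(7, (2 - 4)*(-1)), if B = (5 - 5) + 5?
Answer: 160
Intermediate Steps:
B = 5 (B = 0 + 5 = 5)
C(z) = 2*z
G(E, w) = 10 (G(E, w) = 2*5 = 10)
16*G(7, (2 - 4)*(-1)) = 16*10 = 160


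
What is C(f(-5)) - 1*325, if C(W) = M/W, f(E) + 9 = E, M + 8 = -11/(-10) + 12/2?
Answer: -45491/140 ≈ -324.94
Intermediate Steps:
M = -9/10 (M = -8 + (-11/(-10) + 12/2) = -8 + (-11*(-⅒) + 12*(½)) = -8 + (11/10 + 6) = -8 + 71/10 = -9/10 ≈ -0.90000)
f(E) = -9 + E
C(W) = -9/(10*W)
C(f(-5)) - 1*325 = -9/(10*(-9 - 5)) - 1*325 = -9/10/(-14) - 325 = -9/10*(-1/14) - 325 = 9/140 - 325 = -45491/140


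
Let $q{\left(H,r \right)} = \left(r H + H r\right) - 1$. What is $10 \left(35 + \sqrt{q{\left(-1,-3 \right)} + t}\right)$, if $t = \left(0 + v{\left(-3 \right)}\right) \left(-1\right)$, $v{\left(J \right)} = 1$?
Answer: $370$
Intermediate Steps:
$q{\left(H,r \right)} = -1 + 2 H r$ ($q{\left(H,r \right)} = \left(H r + H r\right) - 1 = 2 H r - 1 = -1 + 2 H r$)
$t = -1$ ($t = \left(0 + 1\right) \left(-1\right) = 1 \left(-1\right) = -1$)
$10 \left(35 + \sqrt{q{\left(-1,-3 \right)} + t}\right) = 10 \left(35 + \sqrt{\left(-1 + 2 \left(-1\right) \left(-3\right)\right) - 1}\right) = 10 \left(35 + \sqrt{\left(-1 + 6\right) - 1}\right) = 10 \left(35 + \sqrt{5 - 1}\right) = 10 \left(35 + \sqrt{4}\right) = 10 \left(35 + 2\right) = 10 \cdot 37 = 370$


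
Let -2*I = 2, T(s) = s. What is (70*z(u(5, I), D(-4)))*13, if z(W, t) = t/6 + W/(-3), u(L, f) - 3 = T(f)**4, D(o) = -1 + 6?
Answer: -455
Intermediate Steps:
I = -1 (I = -1/2*2 = -1)
D(o) = 5
u(L, f) = 3 + f**4
z(W, t) = -W/3 + t/6 (z(W, t) = t*(1/6) + W*(-1/3) = t/6 - W/3 = -W/3 + t/6)
(70*z(u(5, I), D(-4)))*13 = (70*(-(3 + (-1)**4)/3 + (1/6)*5))*13 = (70*(-(3 + 1)/3 + 5/6))*13 = (70*(-1/3*4 + 5/6))*13 = (70*(-4/3 + 5/6))*13 = (70*(-1/2))*13 = -35*13 = -455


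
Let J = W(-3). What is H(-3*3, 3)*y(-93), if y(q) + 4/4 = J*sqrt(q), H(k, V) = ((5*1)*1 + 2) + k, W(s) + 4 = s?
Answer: 2 + 14*I*sqrt(93) ≈ 2.0 + 135.01*I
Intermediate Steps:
W(s) = -4 + s
J = -7 (J = -4 - 3 = -7)
H(k, V) = 7 + k (H(k, V) = (5*1 + 2) + k = (5 + 2) + k = 7 + k)
y(q) = -1 - 7*sqrt(q)
H(-3*3, 3)*y(-93) = (7 - 3*3)*(-1 - 7*I*sqrt(93)) = (7 - 9)*(-1 - 7*I*sqrt(93)) = -2*(-1 - 7*I*sqrt(93)) = 2 + 14*I*sqrt(93)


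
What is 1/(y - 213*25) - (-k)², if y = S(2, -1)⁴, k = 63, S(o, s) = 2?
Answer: -21071422/5309 ≈ -3969.0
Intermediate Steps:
y = 16 (y = 2⁴ = 16)
1/(y - 213*25) - (-k)² = 1/(16 - 213*25) - (-1*63)² = 1/(16 - 5325) - 1*(-63)² = 1/(-5309) - 1*3969 = -1/5309 - 3969 = -21071422/5309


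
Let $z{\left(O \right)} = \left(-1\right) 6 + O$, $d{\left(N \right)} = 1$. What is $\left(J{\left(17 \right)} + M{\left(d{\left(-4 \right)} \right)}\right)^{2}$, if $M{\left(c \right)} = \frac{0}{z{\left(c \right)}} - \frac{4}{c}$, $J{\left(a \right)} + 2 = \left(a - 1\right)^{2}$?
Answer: $62500$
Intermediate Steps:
$J{\left(a \right)} = -2 + \left(-1 + a\right)^{2}$ ($J{\left(a \right)} = -2 + \left(a - 1\right)^{2} = -2 + \left(-1 + a\right)^{2}$)
$z{\left(O \right)} = -6 + O$
$M{\left(c \right)} = - \frac{4}{c}$ ($M{\left(c \right)} = \frac{0}{-6 + c} - \frac{4}{c} = 0 - \frac{4}{c} = - \frac{4}{c}$)
$\left(J{\left(17 \right)} + M{\left(d{\left(-4 \right)} \right)}\right)^{2} = \left(\left(-2 + \left(-1 + 17\right)^{2}\right) - \frac{4}{1}\right)^{2} = \left(\left(-2 + 16^{2}\right) - 4\right)^{2} = \left(\left(-2 + 256\right) - 4\right)^{2} = \left(254 - 4\right)^{2} = 250^{2} = 62500$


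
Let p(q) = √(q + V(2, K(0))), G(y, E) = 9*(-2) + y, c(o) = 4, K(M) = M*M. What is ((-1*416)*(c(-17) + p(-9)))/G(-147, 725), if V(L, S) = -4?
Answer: 1664/165 + 416*I*√13/165 ≈ 10.085 + 9.0904*I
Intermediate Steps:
K(M) = M²
G(y, E) = -18 + y
p(q) = √(-4 + q) (p(q) = √(q - 4) = √(-4 + q))
((-1*416)*(c(-17) + p(-9)))/G(-147, 725) = ((-1*416)*(4 + √(-4 - 9)))/(-18 - 147) = -416*(4 + √(-13))/(-165) = -416*(4 + I*√13)*(-1/165) = (-1664 - 416*I*√13)*(-1/165) = 1664/165 + 416*I*√13/165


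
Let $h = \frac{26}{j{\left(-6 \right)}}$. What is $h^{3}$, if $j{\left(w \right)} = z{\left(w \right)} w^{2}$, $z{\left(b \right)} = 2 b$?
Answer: $- \frac{2197}{10077696} \approx -0.00021801$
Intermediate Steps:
$j{\left(w \right)} = 2 w^{3}$ ($j{\left(w \right)} = 2 w w^{2} = 2 w^{3}$)
$h = - \frac{13}{216}$ ($h = \frac{26}{2 \left(-6\right)^{3}} = \frac{26}{2 \left(-216\right)} = \frac{26}{-432} = 26 \left(- \frac{1}{432}\right) = - \frac{13}{216} \approx -0.060185$)
$h^{3} = \left(- \frac{13}{216}\right)^{3} = - \frac{2197}{10077696}$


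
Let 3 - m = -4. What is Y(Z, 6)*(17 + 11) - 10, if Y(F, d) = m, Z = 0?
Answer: 186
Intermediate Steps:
m = 7 (m = 3 - 1*(-4) = 3 + 4 = 7)
Y(F, d) = 7
Y(Z, 6)*(17 + 11) - 10 = 7*(17 + 11) - 10 = 7*28 - 10 = 196 - 10 = 186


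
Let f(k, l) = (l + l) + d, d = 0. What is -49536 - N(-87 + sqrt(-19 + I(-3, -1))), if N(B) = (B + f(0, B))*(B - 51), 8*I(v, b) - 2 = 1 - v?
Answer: -341997/4 + 675*I*sqrt(73)/2 ≈ -85499.0 + 2883.6*I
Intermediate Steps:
I(v, b) = 3/8 - v/8 (I(v, b) = 1/4 + (1 - v)/8 = 1/4 + (1/8 - v/8) = 3/8 - v/8)
f(k, l) = 2*l (f(k, l) = (l + l) + 0 = 2*l + 0 = 2*l)
N(B) = 3*B*(-51 + B) (N(B) = (B + 2*B)*(B - 51) = (3*B)*(-51 + B) = 3*B*(-51 + B))
-49536 - N(-87 + sqrt(-19 + I(-3, -1))) = -49536 - 3*(-87 + sqrt(-19 + (3/8 - 1/8*(-3))))*(-51 + (-87 + sqrt(-19 + (3/8 - 1/8*(-3))))) = -49536 - 3*(-87 + sqrt(-19 + (3/8 + 3/8)))*(-51 + (-87 + sqrt(-19 + (3/8 + 3/8)))) = -49536 - 3*(-87 + sqrt(-19 + 3/4))*(-51 + (-87 + sqrt(-19 + 3/4))) = -49536 - 3*(-87 + sqrt(-73/4))*(-51 + (-87 + sqrt(-73/4))) = -49536 - 3*(-87 + I*sqrt(73)/2)*(-51 + (-87 + I*sqrt(73)/2)) = -49536 - 3*(-87 + I*sqrt(73)/2)*(-138 + I*sqrt(73)/2) = -49536 - 3*(-138 + I*sqrt(73)/2)*(-87 + I*sqrt(73)/2)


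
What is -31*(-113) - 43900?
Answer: -40397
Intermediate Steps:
-31*(-113) - 43900 = 3503 - 43900 = -40397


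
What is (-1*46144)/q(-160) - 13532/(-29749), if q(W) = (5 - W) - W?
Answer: -1368339956/9668425 ≈ -141.53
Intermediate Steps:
q(W) = 5 - 2*W
(-1*46144)/q(-160) - 13532/(-29749) = (-1*46144)/(5 - 2*(-160)) - 13532/(-29749) = -46144/(5 + 320) - 13532*(-1/29749) = -46144/325 + 13532/29749 = -1368339956/9668425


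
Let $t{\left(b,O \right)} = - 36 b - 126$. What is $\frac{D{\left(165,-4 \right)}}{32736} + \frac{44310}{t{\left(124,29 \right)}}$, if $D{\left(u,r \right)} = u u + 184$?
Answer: $- \frac{14719165}{1669536} \approx -8.8163$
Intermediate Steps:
$t{\left(b,O \right)} = -126 - 36 b$
$D{\left(u,r \right)} = 184 + u^{2}$ ($D{\left(u,r \right)} = u^{2} + 184 = 184 + u^{2}$)
$\frac{D{\left(165,-4 \right)}}{32736} + \frac{44310}{t{\left(124,29 \right)}} = \frac{184 + 165^{2}}{32736} + \frac{44310}{-126 - 4464} = \left(184 + 27225\right) \frac{1}{32736} + \frac{44310}{-126 - 4464} = 27409 \cdot \frac{1}{32736} + \frac{44310}{-4590} = \frac{27409}{32736} + 44310 \left(- \frac{1}{4590}\right) = \frac{27409}{32736} - \frac{1477}{153} = - \frac{14719165}{1669536}$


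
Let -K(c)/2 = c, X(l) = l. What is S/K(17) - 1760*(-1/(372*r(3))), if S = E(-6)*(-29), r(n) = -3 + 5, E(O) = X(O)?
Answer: -4351/1581 ≈ -2.7521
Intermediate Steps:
K(c) = -2*c
E(O) = O
r(n) = 2
S = 174 (S = -6*(-29) = 174)
S/K(17) - 1760*(-1/(372*r(3))) = 174/((-2*17)) - 1760/((2*3)*(-124)) = 174/(-34) - 1760/(6*(-124)) = 174*(-1/34) - 1760/(-744) = -87/17 - 1760*(-1/744) = -87/17 + 220/93 = -4351/1581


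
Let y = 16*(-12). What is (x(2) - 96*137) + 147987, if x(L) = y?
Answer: 134643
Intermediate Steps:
y = -192
x(L) = -192
(x(2) - 96*137) + 147987 = (-192 - 96*137) + 147987 = (-192 - 13152) + 147987 = -13344 + 147987 = 134643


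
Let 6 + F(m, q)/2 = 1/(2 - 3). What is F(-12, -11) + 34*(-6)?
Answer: -218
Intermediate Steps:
F(m, q) = -14 (F(m, q) = -12 + 2/(2 - 3) = -12 + 2/(-1) = -12 + 2*(-1) = -12 - 2 = -14)
F(-12, -11) + 34*(-6) = -14 + 34*(-6) = -14 - 204 = -218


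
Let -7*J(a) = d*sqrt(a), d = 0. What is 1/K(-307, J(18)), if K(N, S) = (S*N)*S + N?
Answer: -1/307 ≈ -0.0032573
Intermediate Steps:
J(a) = 0 (J(a) = -0*sqrt(a) = -1/7*0 = 0)
K(N, S) = N + N*S**2 (K(N, S) = (N*S)*S + N = N*S**2 + N = N + N*S**2)
1/K(-307, J(18)) = 1/(-307*(1 + 0**2)) = 1/(-307*(1 + 0)) = 1/(-307*1) = 1/(-307) = -1/307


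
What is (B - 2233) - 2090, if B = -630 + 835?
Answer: -4118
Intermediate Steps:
B = 205
(B - 2233) - 2090 = (205 - 2233) - 2090 = -2028 - 2090 = -4118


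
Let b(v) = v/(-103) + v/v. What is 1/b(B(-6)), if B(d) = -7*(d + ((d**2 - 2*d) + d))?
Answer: 103/355 ≈ 0.29014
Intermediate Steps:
B(d) = -7*d**2 (B(d) = -7*(d + (d**2 - d)) = -7*d**2)
b(v) = 1 - v/103 (b(v) = v*(-1/103) + 1 = -v/103 + 1 = 1 - v/103)
1/b(B(-6)) = 1/(1 - (-7)*(-6)**2/103) = 1/(1 - (-7)*36/103) = 1/(1 - 1/103*(-252)) = 1/(1 + 252/103) = 1/(355/103) = 103/355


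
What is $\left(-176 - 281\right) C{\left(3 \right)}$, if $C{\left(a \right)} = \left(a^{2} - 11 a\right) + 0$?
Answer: $10968$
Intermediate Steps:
$C{\left(a \right)} = a^{2} - 11 a$
$\left(-176 - 281\right) C{\left(3 \right)} = \left(-176 - 281\right) 3 \left(-11 + 3\right) = \left(-176 - 281\right) 3 \left(-8\right) = \left(-457\right) \left(-24\right) = 10968$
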